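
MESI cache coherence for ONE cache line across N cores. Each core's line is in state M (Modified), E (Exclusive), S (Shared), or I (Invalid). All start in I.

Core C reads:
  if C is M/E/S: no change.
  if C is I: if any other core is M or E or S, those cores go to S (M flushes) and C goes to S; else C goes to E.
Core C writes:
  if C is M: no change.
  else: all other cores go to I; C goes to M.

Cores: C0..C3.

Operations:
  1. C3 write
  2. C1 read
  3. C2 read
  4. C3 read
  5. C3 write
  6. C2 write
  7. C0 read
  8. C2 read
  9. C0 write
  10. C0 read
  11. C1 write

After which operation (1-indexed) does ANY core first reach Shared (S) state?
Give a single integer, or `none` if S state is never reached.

Answer: 2

Derivation:
Op 1: C3 write [C3 write: invalidate none -> C3=M] -> [I,I,I,M]
Op 2: C1 read [C1 read from I: others=['C3=M'] -> C1=S, others downsized to S] -> [I,S,I,S]
  -> First S state at op 2; remaining ops need not be traced.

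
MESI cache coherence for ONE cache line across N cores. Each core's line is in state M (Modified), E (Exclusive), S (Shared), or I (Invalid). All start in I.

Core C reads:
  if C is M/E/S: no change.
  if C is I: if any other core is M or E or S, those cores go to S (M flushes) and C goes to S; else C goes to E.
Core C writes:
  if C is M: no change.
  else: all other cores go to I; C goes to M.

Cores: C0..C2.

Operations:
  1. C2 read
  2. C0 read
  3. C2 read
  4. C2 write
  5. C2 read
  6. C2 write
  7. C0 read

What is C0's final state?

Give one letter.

Answer: S

Derivation:
Op 1: C2 read [C2 read from I: no other sharers -> C2=E (exclusive)] -> [I,I,E]
Op 2: C0 read [C0 read from I: others=['C2=E'] -> C0=S, others downsized to S] -> [S,I,S]
Op 3: C2 read [C2 read: already in S, no change] -> [S,I,S]
Op 4: C2 write [C2 write: invalidate ['C0=S'] -> C2=M] -> [I,I,M]
Op 5: C2 read [C2 read: already in M, no change] -> [I,I,M]
Op 6: C2 write [C2 write: already M (modified), no change] -> [I,I,M]
Op 7: C0 read [C0 read from I: others=['C2=M'] -> C0=S, others downsized to S] -> [S,I,S]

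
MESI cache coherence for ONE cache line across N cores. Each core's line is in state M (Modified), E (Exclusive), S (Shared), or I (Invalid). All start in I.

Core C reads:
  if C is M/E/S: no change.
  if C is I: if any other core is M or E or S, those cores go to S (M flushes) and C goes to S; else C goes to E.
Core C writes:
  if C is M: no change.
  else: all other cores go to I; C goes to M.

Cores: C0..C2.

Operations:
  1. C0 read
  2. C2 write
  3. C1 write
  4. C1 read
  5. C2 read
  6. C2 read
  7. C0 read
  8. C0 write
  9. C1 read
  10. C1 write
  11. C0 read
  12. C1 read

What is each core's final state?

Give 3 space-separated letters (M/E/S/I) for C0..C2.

Answer: S S I

Derivation:
Op 1: C0 read [C0 read from I: no other sharers -> C0=E (exclusive)] -> [E,I,I]
Op 2: C2 write [C2 write: invalidate ['C0=E'] -> C2=M] -> [I,I,M]
Op 3: C1 write [C1 write: invalidate ['C2=M'] -> C1=M] -> [I,M,I]
Op 4: C1 read [C1 read: already in M, no change] -> [I,M,I]
Op 5: C2 read [C2 read from I: others=['C1=M'] -> C2=S, others downsized to S] -> [I,S,S]
Op 6: C2 read [C2 read: already in S, no change] -> [I,S,S]
Op 7: C0 read [C0 read from I: others=['C1=S', 'C2=S'] -> C0=S, others downsized to S] -> [S,S,S]
Op 8: C0 write [C0 write: invalidate ['C1=S', 'C2=S'] -> C0=M] -> [M,I,I]
Op 9: C1 read [C1 read from I: others=['C0=M'] -> C1=S, others downsized to S] -> [S,S,I]
Op 10: C1 write [C1 write: invalidate ['C0=S'] -> C1=M] -> [I,M,I]
Op 11: C0 read [C0 read from I: others=['C1=M'] -> C0=S, others downsized to S] -> [S,S,I]
Op 12: C1 read [C1 read: already in S, no change] -> [S,S,I]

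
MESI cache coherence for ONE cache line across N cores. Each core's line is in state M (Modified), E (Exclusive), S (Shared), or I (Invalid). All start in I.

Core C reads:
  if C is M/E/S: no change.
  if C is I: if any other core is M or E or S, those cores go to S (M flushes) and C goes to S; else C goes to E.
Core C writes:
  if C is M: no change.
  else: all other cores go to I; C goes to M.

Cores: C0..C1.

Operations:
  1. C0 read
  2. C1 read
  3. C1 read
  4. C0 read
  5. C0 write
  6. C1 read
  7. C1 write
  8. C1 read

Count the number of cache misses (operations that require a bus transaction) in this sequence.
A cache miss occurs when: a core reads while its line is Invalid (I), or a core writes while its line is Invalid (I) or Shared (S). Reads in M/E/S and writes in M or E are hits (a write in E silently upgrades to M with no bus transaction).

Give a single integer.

Answer: 5

Derivation:
Op 1: C0 read [C0 read from I: no other sharers -> C0=E (exclusive)] -> [E,I] [MISS #1: read from I]
Op 2: C1 read [C1 read from I: others=['C0=E'] -> C1=S, others downsized to S] -> [S,S] [MISS #2: read from I]
Op 3: C1 read [C1 read: already in S, no change] -> [S,S] [hit: read from S]
Op 4: C0 read [C0 read: already in S, no change] -> [S,S] [hit: read from S]
Op 5: C0 write [C0 write: invalidate ['C1=S'] -> C0=M] -> [M,I] [MISS #3: write from S]
Op 6: C1 read [C1 read from I: others=['C0=M'] -> C1=S, others downsized to S] -> [S,S] [MISS #4: read from I]
Op 7: C1 write [C1 write: invalidate ['C0=S'] -> C1=M] -> [I,M] [MISS #5: write from S]
Op 8: C1 read [C1 read: already in M, no change] -> [I,M] [hit: read from M]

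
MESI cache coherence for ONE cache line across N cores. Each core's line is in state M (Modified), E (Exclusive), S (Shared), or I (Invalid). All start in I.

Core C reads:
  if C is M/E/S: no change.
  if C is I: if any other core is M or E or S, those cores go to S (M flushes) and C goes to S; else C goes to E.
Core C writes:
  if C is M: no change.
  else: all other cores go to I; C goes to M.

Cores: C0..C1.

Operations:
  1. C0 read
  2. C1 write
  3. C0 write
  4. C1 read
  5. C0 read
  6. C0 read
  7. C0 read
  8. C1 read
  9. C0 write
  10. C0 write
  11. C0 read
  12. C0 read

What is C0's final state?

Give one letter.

Answer: M

Derivation:
Op 1: C0 read [C0 read from I: no other sharers -> C0=E (exclusive)] -> [E,I]
Op 2: C1 write [C1 write: invalidate ['C0=E'] -> C1=M] -> [I,M]
Op 3: C0 write [C0 write: invalidate ['C1=M'] -> C0=M] -> [M,I]
Op 4: C1 read [C1 read from I: others=['C0=M'] -> C1=S, others downsized to S] -> [S,S]
Op 5: C0 read [C0 read: already in S, no change] -> [S,S]
Op 6: C0 read [C0 read: already in S, no change] -> [S,S]
Op 7: C0 read [C0 read: already in S, no change] -> [S,S]
Op 8: C1 read [C1 read: already in S, no change] -> [S,S]
Op 9: C0 write [C0 write: invalidate ['C1=S'] -> C0=M] -> [M,I]
Op 10: C0 write [C0 write: already M (modified), no change] -> [M,I]
Op 11: C0 read [C0 read: already in M, no change] -> [M,I]
Op 12: C0 read [C0 read: already in M, no change] -> [M,I]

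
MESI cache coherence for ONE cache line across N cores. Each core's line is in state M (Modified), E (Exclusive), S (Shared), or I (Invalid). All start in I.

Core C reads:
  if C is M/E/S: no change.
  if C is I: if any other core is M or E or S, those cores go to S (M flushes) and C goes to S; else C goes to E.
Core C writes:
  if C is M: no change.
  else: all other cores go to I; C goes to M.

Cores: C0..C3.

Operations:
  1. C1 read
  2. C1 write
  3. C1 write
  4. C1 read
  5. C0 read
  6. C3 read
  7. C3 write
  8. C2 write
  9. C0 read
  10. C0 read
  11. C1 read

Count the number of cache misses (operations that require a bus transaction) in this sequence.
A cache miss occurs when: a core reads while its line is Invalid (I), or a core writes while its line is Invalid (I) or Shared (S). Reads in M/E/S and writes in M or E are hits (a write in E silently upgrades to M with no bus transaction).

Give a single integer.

Op 1: C1 read [C1 read from I: no other sharers -> C1=E (exclusive)] -> [I,E,I,I] [MISS #1: read from I]
Op 2: C1 write [C1 write: invalidate none -> C1=M] -> [I,M,I,I] [hit: write from E is a silent E->M upgrade, no bus transaction]
Op 3: C1 write [C1 write: already M (modified), no change] -> [I,M,I,I] [hit: write from M]
Op 4: C1 read [C1 read: already in M, no change] -> [I,M,I,I] [hit: read from M]
Op 5: C0 read [C0 read from I: others=['C1=M'] -> C0=S, others downsized to S] -> [S,S,I,I] [MISS #2: read from I]
Op 6: C3 read [C3 read from I: others=['C0=S', 'C1=S'] -> C3=S, others downsized to S] -> [S,S,I,S] [MISS #3: read from I]
Op 7: C3 write [C3 write: invalidate ['C0=S', 'C1=S'] -> C3=M] -> [I,I,I,M] [MISS #4: write from S]
Op 8: C2 write [C2 write: invalidate ['C3=M'] -> C2=M] -> [I,I,M,I] [MISS #5: write from I]
Op 9: C0 read [C0 read from I: others=['C2=M'] -> C0=S, others downsized to S] -> [S,I,S,I] [MISS #6: read from I]
Op 10: C0 read [C0 read: already in S, no change] -> [S,I,S,I] [hit: read from S]
Op 11: C1 read [C1 read from I: others=['C0=S', 'C2=S'] -> C1=S, others downsized to S] -> [S,S,S,I] [MISS #7: read from I]

Answer: 7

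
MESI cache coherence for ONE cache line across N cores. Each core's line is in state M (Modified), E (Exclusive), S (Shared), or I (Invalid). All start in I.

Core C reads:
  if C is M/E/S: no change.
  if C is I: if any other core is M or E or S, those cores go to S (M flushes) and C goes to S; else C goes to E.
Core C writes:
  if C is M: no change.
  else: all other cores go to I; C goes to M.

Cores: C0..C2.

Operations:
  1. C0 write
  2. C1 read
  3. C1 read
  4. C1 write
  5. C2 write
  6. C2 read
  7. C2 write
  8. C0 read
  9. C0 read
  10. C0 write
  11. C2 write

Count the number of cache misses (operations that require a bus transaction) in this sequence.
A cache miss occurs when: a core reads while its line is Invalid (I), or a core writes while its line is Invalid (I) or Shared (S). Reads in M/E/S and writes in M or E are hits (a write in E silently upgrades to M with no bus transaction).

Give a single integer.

Op 1: C0 write [C0 write: invalidate none -> C0=M] -> [M,I,I] [MISS #1: write from I]
Op 2: C1 read [C1 read from I: others=['C0=M'] -> C1=S, others downsized to S] -> [S,S,I] [MISS #2: read from I]
Op 3: C1 read [C1 read: already in S, no change] -> [S,S,I] [hit: read from S]
Op 4: C1 write [C1 write: invalidate ['C0=S'] -> C1=M] -> [I,M,I] [MISS #3: write from S]
Op 5: C2 write [C2 write: invalidate ['C1=M'] -> C2=M] -> [I,I,M] [MISS #4: write from I]
Op 6: C2 read [C2 read: already in M, no change] -> [I,I,M] [hit: read from M]
Op 7: C2 write [C2 write: already M (modified), no change] -> [I,I,M] [hit: write from M]
Op 8: C0 read [C0 read from I: others=['C2=M'] -> C0=S, others downsized to S] -> [S,I,S] [MISS #5: read from I]
Op 9: C0 read [C0 read: already in S, no change] -> [S,I,S] [hit: read from S]
Op 10: C0 write [C0 write: invalidate ['C2=S'] -> C0=M] -> [M,I,I] [MISS #6: write from S]
Op 11: C2 write [C2 write: invalidate ['C0=M'] -> C2=M] -> [I,I,M] [MISS #7: write from I]

Answer: 7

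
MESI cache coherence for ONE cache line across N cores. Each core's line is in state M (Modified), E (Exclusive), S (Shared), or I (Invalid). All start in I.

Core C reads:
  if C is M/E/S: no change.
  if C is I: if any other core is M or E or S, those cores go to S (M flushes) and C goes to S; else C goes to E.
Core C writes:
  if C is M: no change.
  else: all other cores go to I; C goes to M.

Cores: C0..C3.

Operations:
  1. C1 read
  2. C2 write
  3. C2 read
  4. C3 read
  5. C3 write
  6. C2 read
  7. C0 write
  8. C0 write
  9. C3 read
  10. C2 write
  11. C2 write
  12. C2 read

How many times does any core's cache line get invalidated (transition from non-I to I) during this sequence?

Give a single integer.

Answer: 6

Derivation:
Op 1: C1 read [C1 read from I: no other sharers -> C1=E (exclusive)] -> [I,E,I,I] (invalidations this op: 0; running total: 0)
Op 2: C2 write [C2 write: invalidate ['C1=E'] -> C2=M] -> [I,I,M,I] (invalidations this op: 1; running total: 1)
Op 3: C2 read [C2 read: already in M, no change] -> [I,I,M,I] (invalidations this op: 0; running total: 1)
Op 4: C3 read [C3 read from I: others=['C2=M'] -> C3=S, others downsized to S] -> [I,I,S,S] (invalidations this op: 0; running total: 1)
Op 5: C3 write [C3 write: invalidate ['C2=S'] -> C3=M] -> [I,I,I,M] (invalidations this op: 1; running total: 2)
Op 6: C2 read [C2 read from I: others=['C3=M'] -> C2=S, others downsized to S] -> [I,I,S,S] (invalidations this op: 0; running total: 2)
Op 7: C0 write [C0 write: invalidate ['C2=S', 'C3=S'] -> C0=M] -> [M,I,I,I] (invalidations this op: 2; running total: 4)
Op 8: C0 write [C0 write: already M (modified), no change] -> [M,I,I,I] (invalidations this op: 0; running total: 4)
Op 9: C3 read [C3 read from I: others=['C0=M'] -> C3=S, others downsized to S] -> [S,I,I,S] (invalidations this op: 0; running total: 4)
Op 10: C2 write [C2 write: invalidate ['C0=S', 'C3=S'] -> C2=M] -> [I,I,M,I] (invalidations this op: 2; running total: 6)
Op 11: C2 write [C2 write: already M (modified), no change] -> [I,I,M,I] (invalidations this op: 0; running total: 6)
Op 12: C2 read [C2 read: already in M, no change] -> [I,I,M,I] (invalidations this op: 0; running total: 6)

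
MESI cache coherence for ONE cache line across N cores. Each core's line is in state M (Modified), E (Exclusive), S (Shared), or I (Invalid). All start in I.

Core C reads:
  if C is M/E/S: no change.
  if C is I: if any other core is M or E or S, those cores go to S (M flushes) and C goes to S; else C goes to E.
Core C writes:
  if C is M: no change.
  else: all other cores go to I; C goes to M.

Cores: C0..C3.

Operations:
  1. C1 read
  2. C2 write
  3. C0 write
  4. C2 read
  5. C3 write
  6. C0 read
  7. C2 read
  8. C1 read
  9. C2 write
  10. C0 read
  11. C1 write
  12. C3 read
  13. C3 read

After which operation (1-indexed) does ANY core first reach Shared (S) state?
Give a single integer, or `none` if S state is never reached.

Answer: 4

Derivation:
Op 1: C1 read [C1 read from I: no other sharers -> C1=E (exclusive)] -> [I,E,I,I]
Op 2: C2 write [C2 write: invalidate ['C1=E'] -> C2=M] -> [I,I,M,I]
Op 3: C0 write [C0 write: invalidate ['C2=M'] -> C0=M] -> [M,I,I,I]
Op 4: C2 read [C2 read from I: others=['C0=M'] -> C2=S, others downsized to S] -> [S,I,S,I]
  -> First S state at op 4; remaining ops need not be traced.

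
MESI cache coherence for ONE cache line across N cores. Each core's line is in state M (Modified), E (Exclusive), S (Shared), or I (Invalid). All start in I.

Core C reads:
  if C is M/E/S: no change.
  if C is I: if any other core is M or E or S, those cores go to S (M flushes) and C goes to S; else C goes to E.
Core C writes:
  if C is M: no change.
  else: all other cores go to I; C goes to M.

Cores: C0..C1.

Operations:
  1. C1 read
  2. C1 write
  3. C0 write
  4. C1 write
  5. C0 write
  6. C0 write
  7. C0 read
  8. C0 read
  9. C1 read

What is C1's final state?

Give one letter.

Answer: S

Derivation:
Op 1: C1 read [C1 read from I: no other sharers -> C1=E (exclusive)] -> [I,E]
Op 2: C1 write [C1 write: invalidate none -> C1=M] -> [I,M]
Op 3: C0 write [C0 write: invalidate ['C1=M'] -> C0=M] -> [M,I]
Op 4: C1 write [C1 write: invalidate ['C0=M'] -> C1=M] -> [I,M]
Op 5: C0 write [C0 write: invalidate ['C1=M'] -> C0=M] -> [M,I]
Op 6: C0 write [C0 write: already M (modified), no change] -> [M,I]
Op 7: C0 read [C0 read: already in M, no change] -> [M,I]
Op 8: C0 read [C0 read: already in M, no change] -> [M,I]
Op 9: C1 read [C1 read from I: others=['C0=M'] -> C1=S, others downsized to S] -> [S,S]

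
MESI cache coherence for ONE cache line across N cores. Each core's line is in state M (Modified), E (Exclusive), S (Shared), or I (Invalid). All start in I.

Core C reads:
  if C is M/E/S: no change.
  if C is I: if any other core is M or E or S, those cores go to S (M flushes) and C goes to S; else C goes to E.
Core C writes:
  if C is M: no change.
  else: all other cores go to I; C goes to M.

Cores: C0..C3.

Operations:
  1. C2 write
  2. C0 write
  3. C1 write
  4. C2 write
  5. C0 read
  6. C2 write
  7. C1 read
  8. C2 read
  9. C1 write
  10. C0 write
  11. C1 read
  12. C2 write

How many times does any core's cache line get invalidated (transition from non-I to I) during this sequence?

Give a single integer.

Op 1: C2 write [C2 write: invalidate none -> C2=M] -> [I,I,M,I] (invalidations this op: 0; running total: 0)
Op 2: C0 write [C0 write: invalidate ['C2=M'] -> C0=M] -> [M,I,I,I] (invalidations this op: 1; running total: 1)
Op 3: C1 write [C1 write: invalidate ['C0=M'] -> C1=M] -> [I,M,I,I] (invalidations this op: 1; running total: 2)
Op 4: C2 write [C2 write: invalidate ['C1=M'] -> C2=M] -> [I,I,M,I] (invalidations this op: 1; running total: 3)
Op 5: C0 read [C0 read from I: others=['C2=M'] -> C0=S, others downsized to S] -> [S,I,S,I] (invalidations this op: 0; running total: 3)
Op 6: C2 write [C2 write: invalidate ['C0=S'] -> C2=M] -> [I,I,M,I] (invalidations this op: 1; running total: 4)
Op 7: C1 read [C1 read from I: others=['C2=M'] -> C1=S, others downsized to S] -> [I,S,S,I] (invalidations this op: 0; running total: 4)
Op 8: C2 read [C2 read: already in S, no change] -> [I,S,S,I] (invalidations this op: 0; running total: 4)
Op 9: C1 write [C1 write: invalidate ['C2=S'] -> C1=M] -> [I,M,I,I] (invalidations this op: 1; running total: 5)
Op 10: C0 write [C0 write: invalidate ['C1=M'] -> C0=M] -> [M,I,I,I] (invalidations this op: 1; running total: 6)
Op 11: C1 read [C1 read from I: others=['C0=M'] -> C1=S, others downsized to S] -> [S,S,I,I] (invalidations this op: 0; running total: 6)
Op 12: C2 write [C2 write: invalidate ['C0=S', 'C1=S'] -> C2=M] -> [I,I,M,I] (invalidations this op: 2; running total: 8)

Answer: 8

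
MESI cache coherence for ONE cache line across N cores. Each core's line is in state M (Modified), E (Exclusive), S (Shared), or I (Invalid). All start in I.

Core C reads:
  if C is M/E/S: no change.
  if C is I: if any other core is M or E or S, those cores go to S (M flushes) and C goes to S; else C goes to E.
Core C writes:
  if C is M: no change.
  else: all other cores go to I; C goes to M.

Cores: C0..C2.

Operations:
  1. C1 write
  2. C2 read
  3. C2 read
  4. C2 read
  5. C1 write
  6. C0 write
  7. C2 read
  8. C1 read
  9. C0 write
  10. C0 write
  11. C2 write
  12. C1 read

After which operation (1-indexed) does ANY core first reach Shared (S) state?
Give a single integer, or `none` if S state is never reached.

Answer: 2

Derivation:
Op 1: C1 write [C1 write: invalidate none -> C1=M] -> [I,M,I]
Op 2: C2 read [C2 read from I: others=['C1=M'] -> C2=S, others downsized to S] -> [I,S,S]
  -> First S state at op 2; remaining ops need not be traced.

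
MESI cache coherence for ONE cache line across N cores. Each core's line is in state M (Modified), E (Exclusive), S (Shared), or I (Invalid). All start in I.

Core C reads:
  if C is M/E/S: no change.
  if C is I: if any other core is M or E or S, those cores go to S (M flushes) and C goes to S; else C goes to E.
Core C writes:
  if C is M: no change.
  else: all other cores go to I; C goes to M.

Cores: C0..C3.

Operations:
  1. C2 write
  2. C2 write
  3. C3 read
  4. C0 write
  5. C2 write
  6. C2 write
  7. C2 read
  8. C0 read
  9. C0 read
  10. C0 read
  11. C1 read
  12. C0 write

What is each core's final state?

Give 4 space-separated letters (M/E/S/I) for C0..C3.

Answer: M I I I

Derivation:
Op 1: C2 write [C2 write: invalidate none -> C2=M] -> [I,I,M,I]
Op 2: C2 write [C2 write: already M (modified), no change] -> [I,I,M,I]
Op 3: C3 read [C3 read from I: others=['C2=M'] -> C3=S, others downsized to S] -> [I,I,S,S]
Op 4: C0 write [C0 write: invalidate ['C2=S', 'C3=S'] -> C0=M] -> [M,I,I,I]
Op 5: C2 write [C2 write: invalidate ['C0=M'] -> C2=M] -> [I,I,M,I]
Op 6: C2 write [C2 write: already M (modified), no change] -> [I,I,M,I]
Op 7: C2 read [C2 read: already in M, no change] -> [I,I,M,I]
Op 8: C0 read [C0 read from I: others=['C2=M'] -> C0=S, others downsized to S] -> [S,I,S,I]
Op 9: C0 read [C0 read: already in S, no change] -> [S,I,S,I]
Op 10: C0 read [C0 read: already in S, no change] -> [S,I,S,I]
Op 11: C1 read [C1 read from I: others=['C0=S', 'C2=S'] -> C1=S, others downsized to S] -> [S,S,S,I]
Op 12: C0 write [C0 write: invalidate ['C1=S', 'C2=S'] -> C0=M] -> [M,I,I,I]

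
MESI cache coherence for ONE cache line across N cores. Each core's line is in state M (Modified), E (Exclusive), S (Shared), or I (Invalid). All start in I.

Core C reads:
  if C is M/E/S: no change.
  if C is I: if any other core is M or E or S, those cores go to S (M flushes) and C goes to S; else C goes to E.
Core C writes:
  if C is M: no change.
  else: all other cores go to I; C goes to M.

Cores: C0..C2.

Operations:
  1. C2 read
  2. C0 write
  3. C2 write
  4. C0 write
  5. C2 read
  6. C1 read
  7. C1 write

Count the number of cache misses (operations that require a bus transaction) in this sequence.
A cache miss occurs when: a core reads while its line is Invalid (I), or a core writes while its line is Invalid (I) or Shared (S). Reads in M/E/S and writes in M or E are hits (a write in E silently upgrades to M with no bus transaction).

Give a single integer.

Op 1: C2 read [C2 read from I: no other sharers -> C2=E (exclusive)] -> [I,I,E] [MISS #1: read from I]
Op 2: C0 write [C0 write: invalidate ['C2=E'] -> C0=M] -> [M,I,I] [MISS #2: write from I]
Op 3: C2 write [C2 write: invalidate ['C0=M'] -> C2=M] -> [I,I,M] [MISS #3: write from I]
Op 4: C0 write [C0 write: invalidate ['C2=M'] -> C0=M] -> [M,I,I] [MISS #4: write from I]
Op 5: C2 read [C2 read from I: others=['C0=M'] -> C2=S, others downsized to S] -> [S,I,S] [MISS #5: read from I]
Op 6: C1 read [C1 read from I: others=['C0=S', 'C2=S'] -> C1=S, others downsized to S] -> [S,S,S] [MISS #6: read from I]
Op 7: C1 write [C1 write: invalidate ['C0=S', 'C2=S'] -> C1=M] -> [I,M,I] [MISS #7: write from S]

Answer: 7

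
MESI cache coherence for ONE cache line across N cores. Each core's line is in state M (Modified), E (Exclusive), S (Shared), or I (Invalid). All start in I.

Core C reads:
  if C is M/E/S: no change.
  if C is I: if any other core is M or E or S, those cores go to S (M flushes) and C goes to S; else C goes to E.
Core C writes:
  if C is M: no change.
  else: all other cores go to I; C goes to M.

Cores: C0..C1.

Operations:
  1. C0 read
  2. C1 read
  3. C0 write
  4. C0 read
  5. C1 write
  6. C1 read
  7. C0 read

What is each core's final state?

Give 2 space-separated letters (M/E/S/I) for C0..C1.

Answer: S S

Derivation:
Op 1: C0 read [C0 read from I: no other sharers -> C0=E (exclusive)] -> [E,I]
Op 2: C1 read [C1 read from I: others=['C0=E'] -> C1=S, others downsized to S] -> [S,S]
Op 3: C0 write [C0 write: invalidate ['C1=S'] -> C0=M] -> [M,I]
Op 4: C0 read [C0 read: already in M, no change] -> [M,I]
Op 5: C1 write [C1 write: invalidate ['C0=M'] -> C1=M] -> [I,M]
Op 6: C1 read [C1 read: already in M, no change] -> [I,M]
Op 7: C0 read [C0 read from I: others=['C1=M'] -> C0=S, others downsized to S] -> [S,S]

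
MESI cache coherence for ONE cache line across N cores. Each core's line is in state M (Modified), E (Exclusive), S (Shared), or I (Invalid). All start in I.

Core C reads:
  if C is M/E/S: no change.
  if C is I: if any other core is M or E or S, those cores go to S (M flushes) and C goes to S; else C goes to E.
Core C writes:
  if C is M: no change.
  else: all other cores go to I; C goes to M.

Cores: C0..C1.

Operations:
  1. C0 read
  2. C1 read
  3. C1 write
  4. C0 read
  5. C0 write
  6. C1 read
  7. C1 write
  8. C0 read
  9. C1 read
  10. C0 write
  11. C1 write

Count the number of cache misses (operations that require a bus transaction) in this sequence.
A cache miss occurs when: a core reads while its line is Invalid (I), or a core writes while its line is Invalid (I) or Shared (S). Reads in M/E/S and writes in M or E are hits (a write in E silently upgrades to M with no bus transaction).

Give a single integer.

Answer: 10

Derivation:
Op 1: C0 read [C0 read from I: no other sharers -> C0=E (exclusive)] -> [E,I] [MISS #1: read from I]
Op 2: C1 read [C1 read from I: others=['C0=E'] -> C1=S, others downsized to S] -> [S,S] [MISS #2: read from I]
Op 3: C1 write [C1 write: invalidate ['C0=S'] -> C1=M] -> [I,M] [MISS #3: write from S]
Op 4: C0 read [C0 read from I: others=['C1=M'] -> C0=S, others downsized to S] -> [S,S] [MISS #4: read from I]
Op 5: C0 write [C0 write: invalidate ['C1=S'] -> C0=M] -> [M,I] [MISS #5: write from S]
Op 6: C1 read [C1 read from I: others=['C0=M'] -> C1=S, others downsized to S] -> [S,S] [MISS #6: read from I]
Op 7: C1 write [C1 write: invalidate ['C0=S'] -> C1=M] -> [I,M] [MISS #7: write from S]
Op 8: C0 read [C0 read from I: others=['C1=M'] -> C0=S, others downsized to S] -> [S,S] [MISS #8: read from I]
Op 9: C1 read [C1 read: already in S, no change] -> [S,S] [hit: read from S]
Op 10: C0 write [C0 write: invalidate ['C1=S'] -> C0=M] -> [M,I] [MISS #9: write from S]
Op 11: C1 write [C1 write: invalidate ['C0=M'] -> C1=M] -> [I,M] [MISS #10: write from I]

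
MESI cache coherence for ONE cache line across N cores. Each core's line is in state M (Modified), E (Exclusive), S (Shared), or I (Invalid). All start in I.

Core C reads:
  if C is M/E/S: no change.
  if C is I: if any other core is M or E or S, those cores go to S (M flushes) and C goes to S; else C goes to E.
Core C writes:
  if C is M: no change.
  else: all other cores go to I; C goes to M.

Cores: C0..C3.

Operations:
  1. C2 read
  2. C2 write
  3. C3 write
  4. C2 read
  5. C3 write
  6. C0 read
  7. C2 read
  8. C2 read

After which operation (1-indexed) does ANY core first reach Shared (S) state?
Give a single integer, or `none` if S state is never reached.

Op 1: C2 read [C2 read from I: no other sharers -> C2=E (exclusive)] -> [I,I,E,I]
Op 2: C2 write [C2 write: invalidate none -> C2=M] -> [I,I,M,I]
Op 3: C3 write [C3 write: invalidate ['C2=M'] -> C3=M] -> [I,I,I,M]
Op 4: C2 read [C2 read from I: others=['C3=M'] -> C2=S, others downsized to S] -> [I,I,S,S]
  -> First S state at op 4; remaining ops need not be traced.

Answer: 4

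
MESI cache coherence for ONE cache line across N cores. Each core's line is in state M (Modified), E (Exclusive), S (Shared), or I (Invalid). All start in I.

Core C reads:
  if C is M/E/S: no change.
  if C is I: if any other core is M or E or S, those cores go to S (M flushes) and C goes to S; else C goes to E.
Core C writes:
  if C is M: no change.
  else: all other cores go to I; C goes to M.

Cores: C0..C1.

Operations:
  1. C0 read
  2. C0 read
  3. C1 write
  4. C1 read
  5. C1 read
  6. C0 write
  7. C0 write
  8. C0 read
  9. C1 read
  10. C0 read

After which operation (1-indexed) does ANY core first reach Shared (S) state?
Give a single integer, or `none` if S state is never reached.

Answer: 9

Derivation:
Op 1: C0 read [C0 read from I: no other sharers -> C0=E (exclusive)] -> [E,I]
Op 2: C0 read [C0 read: already in E, no change] -> [E,I]
Op 3: C1 write [C1 write: invalidate ['C0=E'] -> C1=M] -> [I,M]
Op 4: C1 read [C1 read: already in M, no change] -> [I,M]
Op 5: C1 read [C1 read: already in M, no change] -> [I,M]
Op 6: C0 write [C0 write: invalidate ['C1=M'] -> C0=M] -> [M,I]
Op 7: C0 write [C0 write: already M (modified), no change] -> [M,I]
Op 8: C0 read [C0 read: already in M, no change] -> [M,I]
Op 9: C1 read [C1 read from I: others=['C0=M'] -> C1=S, others downsized to S] -> [S,S]
  -> First S state at op 9; remaining ops need not be traced.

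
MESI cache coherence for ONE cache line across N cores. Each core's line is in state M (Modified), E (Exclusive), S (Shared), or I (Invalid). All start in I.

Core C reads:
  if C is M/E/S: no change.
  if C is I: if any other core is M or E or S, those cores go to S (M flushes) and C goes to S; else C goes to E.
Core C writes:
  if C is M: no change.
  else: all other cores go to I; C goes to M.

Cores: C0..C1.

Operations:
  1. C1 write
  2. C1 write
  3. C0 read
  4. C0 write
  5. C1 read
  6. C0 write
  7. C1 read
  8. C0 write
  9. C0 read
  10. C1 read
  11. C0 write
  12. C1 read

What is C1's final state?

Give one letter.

Op 1: C1 write [C1 write: invalidate none -> C1=M] -> [I,M]
Op 2: C1 write [C1 write: already M (modified), no change] -> [I,M]
Op 3: C0 read [C0 read from I: others=['C1=M'] -> C0=S, others downsized to S] -> [S,S]
Op 4: C0 write [C0 write: invalidate ['C1=S'] -> C0=M] -> [M,I]
Op 5: C1 read [C1 read from I: others=['C0=M'] -> C1=S, others downsized to S] -> [S,S]
Op 6: C0 write [C0 write: invalidate ['C1=S'] -> C0=M] -> [M,I]
Op 7: C1 read [C1 read from I: others=['C0=M'] -> C1=S, others downsized to S] -> [S,S]
Op 8: C0 write [C0 write: invalidate ['C1=S'] -> C0=M] -> [M,I]
Op 9: C0 read [C0 read: already in M, no change] -> [M,I]
Op 10: C1 read [C1 read from I: others=['C0=M'] -> C1=S, others downsized to S] -> [S,S]
Op 11: C0 write [C0 write: invalidate ['C1=S'] -> C0=M] -> [M,I]
Op 12: C1 read [C1 read from I: others=['C0=M'] -> C1=S, others downsized to S] -> [S,S]

Answer: S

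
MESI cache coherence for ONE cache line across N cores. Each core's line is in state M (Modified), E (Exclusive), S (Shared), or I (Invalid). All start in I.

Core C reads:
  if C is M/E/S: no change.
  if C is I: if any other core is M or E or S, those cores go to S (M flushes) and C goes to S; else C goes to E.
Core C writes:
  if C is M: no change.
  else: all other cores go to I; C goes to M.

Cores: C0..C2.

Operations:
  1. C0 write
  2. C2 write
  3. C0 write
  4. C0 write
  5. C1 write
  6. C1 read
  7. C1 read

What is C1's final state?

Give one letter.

Op 1: C0 write [C0 write: invalidate none -> C0=M] -> [M,I,I]
Op 2: C2 write [C2 write: invalidate ['C0=M'] -> C2=M] -> [I,I,M]
Op 3: C0 write [C0 write: invalidate ['C2=M'] -> C0=M] -> [M,I,I]
Op 4: C0 write [C0 write: already M (modified), no change] -> [M,I,I]
Op 5: C1 write [C1 write: invalidate ['C0=M'] -> C1=M] -> [I,M,I]
Op 6: C1 read [C1 read: already in M, no change] -> [I,M,I]
Op 7: C1 read [C1 read: already in M, no change] -> [I,M,I]

Answer: M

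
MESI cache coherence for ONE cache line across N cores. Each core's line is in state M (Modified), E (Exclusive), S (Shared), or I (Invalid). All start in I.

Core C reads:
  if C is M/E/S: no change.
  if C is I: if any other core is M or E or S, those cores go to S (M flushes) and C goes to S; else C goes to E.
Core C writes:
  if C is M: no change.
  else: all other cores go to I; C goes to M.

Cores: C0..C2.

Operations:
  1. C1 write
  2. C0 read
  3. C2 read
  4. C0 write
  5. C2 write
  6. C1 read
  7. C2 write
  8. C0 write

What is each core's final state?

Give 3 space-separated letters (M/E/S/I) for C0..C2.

Op 1: C1 write [C1 write: invalidate none -> C1=M] -> [I,M,I]
Op 2: C0 read [C0 read from I: others=['C1=M'] -> C0=S, others downsized to S] -> [S,S,I]
Op 3: C2 read [C2 read from I: others=['C0=S', 'C1=S'] -> C2=S, others downsized to S] -> [S,S,S]
Op 4: C0 write [C0 write: invalidate ['C1=S', 'C2=S'] -> C0=M] -> [M,I,I]
Op 5: C2 write [C2 write: invalidate ['C0=M'] -> C2=M] -> [I,I,M]
Op 6: C1 read [C1 read from I: others=['C2=M'] -> C1=S, others downsized to S] -> [I,S,S]
Op 7: C2 write [C2 write: invalidate ['C1=S'] -> C2=M] -> [I,I,M]
Op 8: C0 write [C0 write: invalidate ['C2=M'] -> C0=M] -> [M,I,I]

Answer: M I I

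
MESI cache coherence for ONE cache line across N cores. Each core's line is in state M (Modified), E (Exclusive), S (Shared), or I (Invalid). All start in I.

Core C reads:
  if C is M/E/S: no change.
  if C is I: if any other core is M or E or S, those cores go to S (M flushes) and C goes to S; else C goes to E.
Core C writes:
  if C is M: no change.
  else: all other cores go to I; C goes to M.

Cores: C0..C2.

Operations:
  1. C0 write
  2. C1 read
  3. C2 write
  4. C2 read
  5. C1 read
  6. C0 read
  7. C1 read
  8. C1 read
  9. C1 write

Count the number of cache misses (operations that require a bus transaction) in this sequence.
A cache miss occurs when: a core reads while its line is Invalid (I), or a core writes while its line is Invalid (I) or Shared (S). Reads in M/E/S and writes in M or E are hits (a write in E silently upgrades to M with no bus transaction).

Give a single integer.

Answer: 6

Derivation:
Op 1: C0 write [C0 write: invalidate none -> C0=M] -> [M,I,I] [MISS #1: write from I]
Op 2: C1 read [C1 read from I: others=['C0=M'] -> C1=S, others downsized to S] -> [S,S,I] [MISS #2: read from I]
Op 3: C2 write [C2 write: invalidate ['C0=S', 'C1=S'] -> C2=M] -> [I,I,M] [MISS #3: write from I]
Op 4: C2 read [C2 read: already in M, no change] -> [I,I,M] [hit: read from M]
Op 5: C1 read [C1 read from I: others=['C2=M'] -> C1=S, others downsized to S] -> [I,S,S] [MISS #4: read from I]
Op 6: C0 read [C0 read from I: others=['C1=S', 'C2=S'] -> C0=S, others downsized to S] -> [S,S,S] [MISS #5: read from I]
Op 7: C1 read [C1 read: already in S, no change] -> [S,S,S] [hit: read from S]
Op 8: C1 read [C1 read: already in S, no change] -> [S,S,S] [hit: read from S]
Op 9: C1 write [C1 write: invalidate ['C0=S', 'C2=S'] -> C1=M] -> [I,M,I] [MISS #6: write from S]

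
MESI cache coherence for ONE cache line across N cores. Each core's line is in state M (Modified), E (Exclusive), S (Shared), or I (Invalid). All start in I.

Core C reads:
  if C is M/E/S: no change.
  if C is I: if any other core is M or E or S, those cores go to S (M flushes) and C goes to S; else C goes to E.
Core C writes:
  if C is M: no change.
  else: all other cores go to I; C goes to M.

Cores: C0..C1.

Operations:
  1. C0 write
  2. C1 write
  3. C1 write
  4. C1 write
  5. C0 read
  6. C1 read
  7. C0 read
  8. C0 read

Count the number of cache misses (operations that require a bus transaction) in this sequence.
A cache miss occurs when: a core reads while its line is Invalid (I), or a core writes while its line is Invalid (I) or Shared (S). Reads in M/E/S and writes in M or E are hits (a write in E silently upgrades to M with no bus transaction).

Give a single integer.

Op 1: C0 write [C0 write: invalidate none -> C0=M] -> [M,I] [MISS #1: write from I]
Op 2: C1 write [C1 write: invalidate ['C0=M'] -> C1=M] -> [I,M] [MISS #2: write from I]
Op 3: C1 write [C1 write: already M (modified), no change] -> [I,M] [hit: write from M]
Op 4: C1 write [C1 write: already M (modified), no change] -> [I,M] [hit: write from M]
Op 5: C0 read [C0 read from I: others=['C1=M'] -> C0=S, others downsized to S] -> [S,S] [MISS #3: read from I]
Op 6: C1 read [C1 read: already in S, no change] -> [S,S] [hit: read from S]
Op 7: C0 read [C0 read: already in S, no change] -> [S,S] [hit: read from S]
Op 8: C0 read [C0 read: already in S, no change] -> [S,S] [hit: read from S]

Answer: 3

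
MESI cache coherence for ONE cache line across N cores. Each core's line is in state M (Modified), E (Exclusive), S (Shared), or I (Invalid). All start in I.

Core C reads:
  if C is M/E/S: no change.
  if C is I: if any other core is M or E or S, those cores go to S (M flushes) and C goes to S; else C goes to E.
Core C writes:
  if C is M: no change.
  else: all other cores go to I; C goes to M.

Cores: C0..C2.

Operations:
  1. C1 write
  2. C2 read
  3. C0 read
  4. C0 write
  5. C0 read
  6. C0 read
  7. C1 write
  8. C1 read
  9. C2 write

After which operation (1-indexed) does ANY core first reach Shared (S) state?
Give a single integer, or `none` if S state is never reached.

Op 1: C1 write [C1 write: invalidate none -> C1=M] -> [I,M,I]
Op 2: C2 read [C2 read from I: others=['C1=M'] -> C2=S, others downsized to S] -> [I,S,S]
  -> First S state at op 2; remaining ops need not be traced.

Answer: 2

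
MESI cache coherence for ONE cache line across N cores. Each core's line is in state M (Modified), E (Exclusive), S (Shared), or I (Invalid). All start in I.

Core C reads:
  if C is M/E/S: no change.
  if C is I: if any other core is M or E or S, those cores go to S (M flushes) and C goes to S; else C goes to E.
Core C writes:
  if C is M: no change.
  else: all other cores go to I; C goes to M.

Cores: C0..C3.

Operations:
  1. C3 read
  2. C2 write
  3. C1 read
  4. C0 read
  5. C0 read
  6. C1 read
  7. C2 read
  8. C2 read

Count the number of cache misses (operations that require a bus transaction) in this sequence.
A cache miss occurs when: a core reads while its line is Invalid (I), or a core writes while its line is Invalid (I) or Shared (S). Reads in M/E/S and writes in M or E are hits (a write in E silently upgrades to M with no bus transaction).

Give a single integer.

Op 1: C3 read [C3 read from I: no other sharers -> C3=E (exclusive)] -> [I,I,I,E] [MISS #1: read from I]
Op 2: C2 write [C2 write: invalidate ['C3=E'] -> C2=M] -> [I,I,M,I] [MISS #2: write from I]
Op 3: C1 read [C1 read from I: others=['C2=M'] -> C1=S, others downsized to S] -> [I,S,S,I] [MISS #3: read from I]
Op 4: C0 read [C0 read from I: others=['C1=S', 'C2=S'] -> C0=S, others downsized to S] -> [S,S,S,I] [MISS #4: read from I]
Op 5: C0 read [C0 read: already in S, no change] -> [S,S,S,I] [hit: read from S]
Op 6: C1 read [C1 read: already in S, no change] -> [S,S,S,I] [hit: read from S]
Op 7: C2 read [C2 read: already in S, no change] -> [S,S,S,I] [hit: read from S]
Op 8: C2 read [C2 read: already in S, no change] -> [S,S,S,I] [hit: read from S]

Answer: 4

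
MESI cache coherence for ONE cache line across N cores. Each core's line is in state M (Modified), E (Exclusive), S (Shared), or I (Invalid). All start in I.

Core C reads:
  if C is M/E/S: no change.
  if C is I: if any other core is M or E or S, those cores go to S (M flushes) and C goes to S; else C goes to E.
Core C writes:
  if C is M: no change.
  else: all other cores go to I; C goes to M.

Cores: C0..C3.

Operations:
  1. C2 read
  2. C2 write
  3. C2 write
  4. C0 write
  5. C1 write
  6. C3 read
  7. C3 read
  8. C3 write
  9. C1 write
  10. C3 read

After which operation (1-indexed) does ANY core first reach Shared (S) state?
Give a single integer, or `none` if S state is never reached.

Answer: 6

Derivation:
Op 1: C2 read [C2 read from I: no other sharers -> C2=E (exclusive)] -> [I,I,E,I]
Op 2: C2 write [C2 write: invalidate none -> C2=M] -> [I,I,M,I]
Op 3: C2 write [C2 write: already M (modified), no change] -> [I,I,M,I]
Op 4: C0 write [C0 write: invalidate ['C2=M'] -> C0=M] -> [M,I,I,I]
Op 5: C1 write [C1 write: invalidate ['C0=M'] -> C1=M] -> [I,M,I,I]
Op 6: C3 read [C3 read from I: others=['C1=M'] -> C3=S, others downsized to S] -> [I,S,I,S]
  -> First S state at op 6; remaining ops need not be traced.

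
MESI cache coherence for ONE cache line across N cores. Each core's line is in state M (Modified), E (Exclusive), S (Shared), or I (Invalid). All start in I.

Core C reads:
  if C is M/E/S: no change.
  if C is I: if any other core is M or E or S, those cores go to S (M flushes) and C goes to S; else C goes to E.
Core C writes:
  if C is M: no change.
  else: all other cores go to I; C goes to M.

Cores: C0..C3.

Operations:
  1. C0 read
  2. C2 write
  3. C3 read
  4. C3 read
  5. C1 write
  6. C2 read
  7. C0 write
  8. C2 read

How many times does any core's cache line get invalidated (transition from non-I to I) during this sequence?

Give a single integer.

Op 1: C0 read [C0 read from I: no other sharers -> C0=E (exclusive)] -> [E,I,I,I] (invalidations this op: 0; running total: 0)
Op 2: C2 write [C2 write: invalidate ['C0=E'] -> C2=M] -> [I,I,M,I] (invalidations this op: 1; running total: 1)
Op 3: C3 read [C3 read from I: others=['C2=M'] -> C3=S, others downsized to S] -> [I,I,S,S] (invalidations this op: 0; running total: 1)
Op 4: C3 read [C3 read: already in S, no change] -> [I,I,S,S] (invalidations this op: 0; running total: 1)
Op 5: C1 write [C1 write: invalidate ['C2=S', 'C3=S'] -> C1=M] -> [I,M,I,I] (invalidations this op: 2; running total: 3)
Op 6: C2 read [C2 read from I: others=['C1=M'] -> C2=S, others downsized to S] -> [I,S,S,I] (invalidations this op: 0; running total: 3)
Op 7: C0 write [C0 write: invalidate ['C1=S', 'C2=S'] -> C0=M] -> [M,I,I,I] (invalidations this op: 2; running total: 5)
Op 8: C2 read [C2 read from I: others=['C0=M'] -> C2=S, others downsized to S] -> [S,I,S,I] (invalidations this op: 0; running total: 5)

Answer: 5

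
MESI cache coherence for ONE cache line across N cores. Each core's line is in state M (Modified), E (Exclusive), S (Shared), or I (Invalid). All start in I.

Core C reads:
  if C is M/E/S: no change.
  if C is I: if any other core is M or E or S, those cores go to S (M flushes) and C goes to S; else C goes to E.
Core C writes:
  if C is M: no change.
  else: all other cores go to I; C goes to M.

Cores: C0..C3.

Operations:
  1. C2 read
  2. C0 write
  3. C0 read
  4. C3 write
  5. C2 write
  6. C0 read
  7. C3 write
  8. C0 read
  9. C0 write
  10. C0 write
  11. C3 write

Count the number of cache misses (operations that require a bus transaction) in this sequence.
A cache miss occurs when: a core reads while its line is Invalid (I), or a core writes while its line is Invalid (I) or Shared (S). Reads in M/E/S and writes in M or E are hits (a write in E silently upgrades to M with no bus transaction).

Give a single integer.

Answer: 9

Derivation:
Op 1: C2 read [C2 read from I: no other sharers -> C2=E (exclusive)] -> [I,I,E,I] [MISS #1: read from I]
Op 2: C0 write [C0 write: invalidate ['C2=E'] -> C0=M] -> [M,I,I,I] [MISS #2: write from I]
Op 3: C0 read [C0 read: already in M, no change] -> [M,I,I,I] [hit: read from M]
Op 4: C3 write [C3 write: invalidate ['C0=M'] -> C3=M] -> [I,I,I,M] [MISS #3: write from I]
Op 5: C2 write [C2 write: invalidate ['C3=M'] -> C2=M] -> [I,I,M,I] [MISS #4: write from I]
Op 6: C0 read [C0 read from I: others=['C2=M'] -> C0=S, others downsized to S] -> [S,I,S,I] [MISS #5: read from I]
Op 7: C3 write [C3 write: invalidate ['C0=S', 'C2=S'] -> C3=M] -> [I,I,I,M] [MISS #6: write from I]
Op 8: C0 read [C0 read from I: others=['C3=M'] -> C0=S, others downsized to S] -> [S,I,I,S] [MISS #7: read from I]
Op 9: C0 write [C0 write: invalidate ['C3=S'] -> C0=M] -> [M,I,I,I] [MISS #8: write from S]
Op 10: C0 write [C0 write: already M (modified), no change] -> [M,I,I,I] [hit: write from M]
Op 11: C3 write [C3 write: invalidate ['C0=M'] -> C3=M] -> [I,I,I,M] [MISS #9: write from I]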